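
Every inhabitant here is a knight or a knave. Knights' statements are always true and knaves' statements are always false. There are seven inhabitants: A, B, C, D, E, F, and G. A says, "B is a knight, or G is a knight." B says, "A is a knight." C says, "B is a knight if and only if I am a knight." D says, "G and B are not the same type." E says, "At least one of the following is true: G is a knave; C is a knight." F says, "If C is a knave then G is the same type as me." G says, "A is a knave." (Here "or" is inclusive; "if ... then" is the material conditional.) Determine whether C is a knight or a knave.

C is a knight.

Consistent assignments: {A=knight, B=knight, C=knight, D=knight, E=knight, F=knight, G=knave}
In every consistent assignment, C is a knight.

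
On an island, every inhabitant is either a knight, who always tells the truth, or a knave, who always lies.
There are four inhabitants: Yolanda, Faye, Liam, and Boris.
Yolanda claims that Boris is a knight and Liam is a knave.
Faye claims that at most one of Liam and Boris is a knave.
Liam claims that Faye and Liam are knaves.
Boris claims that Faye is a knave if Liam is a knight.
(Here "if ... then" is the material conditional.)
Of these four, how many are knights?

The unique consistent assignment is Yolanda=knight, Faye=knight, Liam=knave, Boris=knight.
That has 3 knights.

3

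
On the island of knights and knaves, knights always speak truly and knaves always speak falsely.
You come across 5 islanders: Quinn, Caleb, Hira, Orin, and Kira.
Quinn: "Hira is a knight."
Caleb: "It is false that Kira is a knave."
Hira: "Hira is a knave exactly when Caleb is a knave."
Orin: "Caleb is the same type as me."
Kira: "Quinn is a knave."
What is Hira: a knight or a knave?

Consistent assignments: {Quinn=knave, Caleb=knight, Hira=knave, Orin=knight, Kira=knight}; {Quinn=knave, Caleb=knight, Hira=knave, Orin=knave, Kira=knight}
In every consistent assignment, Hira is a knave.

Hira is a knave.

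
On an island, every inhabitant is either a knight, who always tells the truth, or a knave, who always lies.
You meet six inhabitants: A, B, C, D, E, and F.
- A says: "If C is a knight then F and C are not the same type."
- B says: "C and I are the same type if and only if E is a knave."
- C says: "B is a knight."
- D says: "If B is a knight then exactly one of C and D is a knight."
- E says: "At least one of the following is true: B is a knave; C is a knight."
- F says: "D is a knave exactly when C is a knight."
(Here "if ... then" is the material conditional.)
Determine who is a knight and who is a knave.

A is a knight, B is a knave, C is a knave, D is a knight, E is a knight, and F is a knight.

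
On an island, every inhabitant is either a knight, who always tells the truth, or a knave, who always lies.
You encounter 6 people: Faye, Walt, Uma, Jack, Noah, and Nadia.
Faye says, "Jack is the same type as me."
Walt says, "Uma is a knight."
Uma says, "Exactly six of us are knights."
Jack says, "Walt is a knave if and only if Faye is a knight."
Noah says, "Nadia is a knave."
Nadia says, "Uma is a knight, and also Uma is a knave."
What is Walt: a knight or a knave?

Consistent assignments: {Faye=knight, Walt=knave, Uma=knave, Jack=knight, Noah=knight, Nadia=knave}
In every consistent assignment, Walt is a knave.

Walt is a knave.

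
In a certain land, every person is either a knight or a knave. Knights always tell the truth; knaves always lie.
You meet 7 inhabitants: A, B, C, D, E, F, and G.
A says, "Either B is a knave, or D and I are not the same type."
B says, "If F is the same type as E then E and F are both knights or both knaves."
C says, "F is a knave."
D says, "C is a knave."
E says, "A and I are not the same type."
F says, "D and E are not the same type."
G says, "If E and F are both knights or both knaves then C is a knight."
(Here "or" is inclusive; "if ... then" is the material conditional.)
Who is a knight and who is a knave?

A is a knave, B is a knight, C is a knight, D is a knave, E is a knave, F is a knave, and G is a knight.

As a knave, A's statement "either B is a knave, or D and I are not the same type" should be false; it is.
B (knight): "if F is the same type as E then E and F are both knights or both knaves" — true. ✓
C is a knight, and the claim "F is a knave" is indeed true.
D is a knave, and the claim "C is a knave" is indeed false.
E is a knave, and the claim "A and I are not the same type" is indeed false.
Since F is a knave, "D and E are not the same type" needs to be false, which holds.
Since G is a knight, "if E and F are both knights or both knaves then C is a knight" needs to be true, which holds.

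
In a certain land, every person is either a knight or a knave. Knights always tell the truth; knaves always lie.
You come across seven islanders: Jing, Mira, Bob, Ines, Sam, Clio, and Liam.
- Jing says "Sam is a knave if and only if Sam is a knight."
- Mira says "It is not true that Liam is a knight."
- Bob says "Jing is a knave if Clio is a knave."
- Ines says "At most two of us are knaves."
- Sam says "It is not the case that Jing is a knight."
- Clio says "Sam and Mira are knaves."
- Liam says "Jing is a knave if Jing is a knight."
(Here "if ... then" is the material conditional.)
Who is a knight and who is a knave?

Knights: Bob, Sam, and Liam. Knaves: Jing, Mira, Ines, and Clio.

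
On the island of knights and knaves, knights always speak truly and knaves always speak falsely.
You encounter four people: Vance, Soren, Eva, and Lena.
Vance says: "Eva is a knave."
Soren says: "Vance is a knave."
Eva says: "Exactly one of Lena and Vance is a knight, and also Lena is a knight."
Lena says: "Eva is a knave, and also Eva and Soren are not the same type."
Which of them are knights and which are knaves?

Knights: Vance. Knaves: Soren, Eva, and Lena.

Suppose Vance is a knave. Then Vance's statement "Eva is a knave" would have to be false. Checking the 8 ways to assign the others, none is consistent with every speaker.
(For instance, with Soren=knave, Eva=knave, Lena=knave, Vance's claim "Eva is a knave" comes out true where it would need to be false.)
So Vance must be a knight, making "Eva is a knave" true. Taking Vance=knight, Soren=knave, Eva=knave, Lena=knave, each remaining statement checks out:
  Soren (knave): "Vance is a knave" — false. ✓
  Eva (knave): "exactly one of Lena and Vance is a knight, and also Lena is a knight" — false. ✓
  Lena (knave): "Eva is a knave, and also Eva and Soren are not the same type" — false. ✓
This is the unique consistent assignment.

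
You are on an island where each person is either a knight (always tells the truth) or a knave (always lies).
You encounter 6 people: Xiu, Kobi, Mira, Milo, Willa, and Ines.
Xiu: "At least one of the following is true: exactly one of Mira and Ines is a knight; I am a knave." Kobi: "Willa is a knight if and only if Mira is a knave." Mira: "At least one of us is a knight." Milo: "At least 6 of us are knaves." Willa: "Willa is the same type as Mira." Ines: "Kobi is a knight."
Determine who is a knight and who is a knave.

Knights: Xiu, Mira, and Willa. Knaves: Kobi, Milo, and Ines.

Xiu is a knight, so "at least one of the following is true: exactly one of Mira and Ines is a knight; I am a knave" must be True — and it is.
Kobi is a knave, and the claim "Willa is a knight if and only if Mira is a knave" is indeed False.
Mira (knight): "at least one of us is a knight" — True. ✓
Since Milo is a knave, "at least 6 of us are knaves" needs to be False, which holds.
Willa (knight): "Willa is the same type as Mira" — True. ✓
Ines (knave): "Kobi is a knight" — False. ✓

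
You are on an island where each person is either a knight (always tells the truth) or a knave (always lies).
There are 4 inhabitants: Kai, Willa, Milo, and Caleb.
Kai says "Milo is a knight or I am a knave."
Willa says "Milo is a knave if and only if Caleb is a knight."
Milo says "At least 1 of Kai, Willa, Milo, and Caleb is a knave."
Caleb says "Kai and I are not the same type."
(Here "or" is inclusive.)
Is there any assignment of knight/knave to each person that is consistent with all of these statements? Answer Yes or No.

Checking all 16 assignments, each has at least one speaker whose statement's truth value contradicts their type.

No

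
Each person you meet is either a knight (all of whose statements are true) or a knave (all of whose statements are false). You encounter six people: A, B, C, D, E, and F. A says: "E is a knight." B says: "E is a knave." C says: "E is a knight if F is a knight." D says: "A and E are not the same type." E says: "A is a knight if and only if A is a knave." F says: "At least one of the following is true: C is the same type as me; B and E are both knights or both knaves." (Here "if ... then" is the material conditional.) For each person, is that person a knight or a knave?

A is a knave, so "E is a knight" must be false — and it is.
Since B is a knight, "E is a knave" needs to be True, which holds.
C is a knight, so "E is a knight if F is a knight" must be True — and it is.
Since D is a knave, "A and E are not the same type" needs to be false, which holds.
E is a knave, and the claim "A is a knight if and only if A is a knave" is indeed false.
As a knave, F's statement "at least one of the following is true: C is the same type as me; B and E are both knights or both knaves" should be false; it is.

A is a knave, B is a knight, C is a knight, D is a knave, E is a knave, and F is a knave.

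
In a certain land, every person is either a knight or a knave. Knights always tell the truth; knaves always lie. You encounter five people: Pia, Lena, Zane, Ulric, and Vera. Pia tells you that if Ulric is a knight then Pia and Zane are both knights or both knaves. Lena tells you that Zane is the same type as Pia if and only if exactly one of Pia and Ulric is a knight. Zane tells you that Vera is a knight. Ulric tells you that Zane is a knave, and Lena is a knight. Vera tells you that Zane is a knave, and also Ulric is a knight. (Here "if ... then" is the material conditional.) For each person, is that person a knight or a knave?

Pia (knight): "if Ulric is a knight then Pia and Zane are both knights or both knaves" — true. ✓
As a knave, Lena's statement "Zane is the same type as Pia if and only if exactly one of Pia and Ulric is a knight" should be false; it is.
As a knave, Zane's statement "Vera is a knight" should be false; it is.
Ulric is a knave, so "Zane is a knave, and Lena is a knight" must be false — and it is.
Vera (knave): "Zane is a knave, and also Ulric is a knight" — false. ✓

Pia is a knight, Lena is a knave, Zane is a knave, Ulric is a knave, and Vera is a knave.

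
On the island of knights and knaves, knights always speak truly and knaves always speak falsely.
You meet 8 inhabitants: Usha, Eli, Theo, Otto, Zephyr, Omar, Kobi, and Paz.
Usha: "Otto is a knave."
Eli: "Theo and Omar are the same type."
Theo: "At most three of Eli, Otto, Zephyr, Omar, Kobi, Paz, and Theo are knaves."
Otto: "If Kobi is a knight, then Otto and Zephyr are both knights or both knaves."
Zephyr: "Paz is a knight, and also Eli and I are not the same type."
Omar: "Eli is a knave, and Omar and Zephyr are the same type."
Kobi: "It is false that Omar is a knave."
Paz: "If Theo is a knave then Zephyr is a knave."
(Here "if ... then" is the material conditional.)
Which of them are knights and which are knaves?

Usha is a knave, Eli is a knave, Theo is a knight, Otto is a knight, Zephyr is a knight, Omar is a knave, Kobi is a knave, and Paz is a knight.

Since Usha is a knave, "Otto is a knave" needs to be False, which holds.
Eli (knave): "Theo and Omar are the same type" — False. ✓
Since Theo is a knight, "at most three of Eli, Otto, Zephyr, Omar, Kobi, Paz, and Theo are knaves" needs to be true, which holds.
Otto is a knight; "if Kobi is a knight, then Otto and Zephyr are both knights or both knaves" is true, as required.
Since Zephyr is a knight, "Paz is a knight, and also Eli and I are not the same type" needs to be true, which holds.
Since Omar is a knave, "Eli is a knave, and Omar and Zephyr are the same type" needs to be False, which holds.
Kobi is a knave; "it is false that Omar is a knave" is False, as required.
Paz is a knight, so "if Theo is a knave then Zephyr is a knave" must be true — and it is.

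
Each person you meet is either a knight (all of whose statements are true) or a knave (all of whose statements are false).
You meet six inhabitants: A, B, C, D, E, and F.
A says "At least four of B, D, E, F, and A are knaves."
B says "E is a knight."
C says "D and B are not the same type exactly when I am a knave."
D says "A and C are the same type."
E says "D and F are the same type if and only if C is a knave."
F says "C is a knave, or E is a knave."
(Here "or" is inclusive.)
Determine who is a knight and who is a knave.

A is a knave, B is a knight, C is a knave, D is a knight, E is a knight, and F is a knight.

A is a knave; "at least four of B, D, E, F, and A are knaves" is False, as required.
B is a knight, and the claim "E is a knight" is indeed true.
C is a knave, and the claim "D and B are not the same type exactly when I am a knave" is indeed False.
D (knight): "A and C are the same type" — true. ✓
E is a knight, so "D and F are the same type if and only if C is a knave" must be true — and it is.
As a knight, F's statement "C is a knave, or E is a knave" should be true; it is.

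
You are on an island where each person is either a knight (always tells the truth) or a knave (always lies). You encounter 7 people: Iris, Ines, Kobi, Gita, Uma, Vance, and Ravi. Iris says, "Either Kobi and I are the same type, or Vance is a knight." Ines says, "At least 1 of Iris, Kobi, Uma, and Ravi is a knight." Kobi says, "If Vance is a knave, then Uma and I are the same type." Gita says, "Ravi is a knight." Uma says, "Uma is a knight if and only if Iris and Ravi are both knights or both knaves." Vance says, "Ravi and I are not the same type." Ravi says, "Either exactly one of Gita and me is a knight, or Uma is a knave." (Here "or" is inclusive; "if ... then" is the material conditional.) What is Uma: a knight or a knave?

Uma is a knight.

Consistent assignments: {Iris=knave, Ines=knight, Kobi=knight, Gita=knave, Uma=knight, Vance=knave, Ravi=knave}
In every consistent assignment, Uma is a knight.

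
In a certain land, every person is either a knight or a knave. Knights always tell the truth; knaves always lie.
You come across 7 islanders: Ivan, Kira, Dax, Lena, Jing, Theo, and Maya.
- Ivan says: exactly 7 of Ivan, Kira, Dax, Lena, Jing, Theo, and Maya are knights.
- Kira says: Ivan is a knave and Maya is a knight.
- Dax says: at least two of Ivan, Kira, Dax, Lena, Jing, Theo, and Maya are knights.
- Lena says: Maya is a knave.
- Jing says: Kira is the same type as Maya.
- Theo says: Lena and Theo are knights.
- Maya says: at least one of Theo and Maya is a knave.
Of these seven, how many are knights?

The unique consistent assignment is Ivan=knave, Kira=knight, Dax=knight, Lena=knave, Jing=knight, Theo=knave, Maya=knight.
That has 4 knights.

4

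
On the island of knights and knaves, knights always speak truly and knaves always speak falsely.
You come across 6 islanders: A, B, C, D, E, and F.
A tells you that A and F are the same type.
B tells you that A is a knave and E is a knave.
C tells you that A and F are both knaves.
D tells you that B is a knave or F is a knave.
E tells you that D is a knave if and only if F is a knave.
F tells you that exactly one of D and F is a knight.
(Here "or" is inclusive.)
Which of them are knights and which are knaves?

A is a knave; "A and F are the same type" is False, as required.
Since B is a knight, "A is a knave and E is a knave" needs to be True, which holds.
C is a knave, and the claim "A and F are both knaves" is indeed False.
D is a knave, so "B is a knave or F is a knave" must be False — and it is.
E is a knave, and the claim "D is a knave if and only if F is a knave" is indeed False.
As a knight, F's statement "exactly one of D and F is a knight" should be True; it is.

A is a knave, B is a knight, C is a knave, D is a knave, E is a knave, and F is a knight.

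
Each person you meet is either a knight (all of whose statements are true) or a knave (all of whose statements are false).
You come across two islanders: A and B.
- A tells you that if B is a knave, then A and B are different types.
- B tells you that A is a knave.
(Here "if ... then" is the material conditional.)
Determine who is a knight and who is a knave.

Since A is a knight, "if B is a knave, then A and B are different types" needs to be True, which holds.
B (knave): "A is a knave" — False. ✓

Knights: A. Knaves: B.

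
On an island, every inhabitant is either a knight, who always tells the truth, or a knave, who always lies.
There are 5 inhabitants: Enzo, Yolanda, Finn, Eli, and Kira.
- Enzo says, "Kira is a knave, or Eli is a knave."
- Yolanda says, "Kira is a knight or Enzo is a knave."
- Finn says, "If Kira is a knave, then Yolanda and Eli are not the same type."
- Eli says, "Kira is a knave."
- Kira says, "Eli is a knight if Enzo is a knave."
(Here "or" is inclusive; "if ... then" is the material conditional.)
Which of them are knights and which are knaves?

Enzo is a knight, Yolanda is a knight, Finn is a knight, Eli is a knave, and Kira is a knight.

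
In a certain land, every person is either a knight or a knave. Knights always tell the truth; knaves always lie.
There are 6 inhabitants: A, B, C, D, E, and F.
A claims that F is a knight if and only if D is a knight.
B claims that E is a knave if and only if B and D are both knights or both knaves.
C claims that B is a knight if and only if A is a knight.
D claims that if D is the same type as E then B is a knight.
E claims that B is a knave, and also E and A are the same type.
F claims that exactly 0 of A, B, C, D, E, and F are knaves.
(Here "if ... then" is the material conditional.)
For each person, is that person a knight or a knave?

Since A is a knave, "F is a knight if and only if D is a knight" needs to be False, which holds.
B (knight): "E is a knave if and only if B and D are both knights or both knaves" — True. ✓
As a knave, C's statement "B is a knight if and only if A is a knight" should be False; it is.
Since D is a knight, "if D is the same type as E then B is a knight" needs to be True, which holds.
E is a knave, so "B is a knave, and also E and A are the same type" must be False — and it is.
Since F is a knave, "exactly 0 of A, B, C, D, E, and F are knaves" needs to be False, which holds.

A is a knave, B is a knight, C is a knave, D is a knight, E is a knave, and F is a knave.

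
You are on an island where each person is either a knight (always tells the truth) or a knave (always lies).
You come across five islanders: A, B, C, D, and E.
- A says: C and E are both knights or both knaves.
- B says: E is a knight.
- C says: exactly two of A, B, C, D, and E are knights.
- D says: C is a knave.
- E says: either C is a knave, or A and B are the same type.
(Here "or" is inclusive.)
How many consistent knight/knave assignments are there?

1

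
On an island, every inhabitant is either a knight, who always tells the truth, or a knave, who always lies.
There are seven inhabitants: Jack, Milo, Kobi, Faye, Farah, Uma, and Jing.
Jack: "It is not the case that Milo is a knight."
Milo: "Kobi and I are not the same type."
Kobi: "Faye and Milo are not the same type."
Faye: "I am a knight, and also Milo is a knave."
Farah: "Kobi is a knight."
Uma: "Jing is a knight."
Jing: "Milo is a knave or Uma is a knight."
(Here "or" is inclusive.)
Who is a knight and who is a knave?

Jack is a knight, and the claim "it is not the case that Milo is a knight" is indeed true.
Since Milo is a knave, "Kobi and I are not the same type" needs to be false, which holds.
Kobi is a knave, and the claim "Faye and Milo are not the same type" is indeed false.
Faye is a knave, so "I am a knight, and also Milo is a knave" must be false — and it is.
Farah (knave): "Kobi is a knight" — false. ✓
Uma is a knight, and the claim "Jing is a knight" is indeed true.
Jing is a knight, so "Milo is a knave or Uma is a knight" must be true — and it is.

Knights: Jack, Uma, and Jing. Knaves: Milo, Kobi, Faye, and Farah.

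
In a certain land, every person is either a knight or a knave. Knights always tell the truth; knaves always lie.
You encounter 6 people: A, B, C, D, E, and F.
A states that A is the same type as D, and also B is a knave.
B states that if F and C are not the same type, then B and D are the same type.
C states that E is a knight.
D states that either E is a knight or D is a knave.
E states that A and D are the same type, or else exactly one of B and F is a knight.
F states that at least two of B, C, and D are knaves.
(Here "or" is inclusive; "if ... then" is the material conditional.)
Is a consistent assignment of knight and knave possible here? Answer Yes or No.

Yes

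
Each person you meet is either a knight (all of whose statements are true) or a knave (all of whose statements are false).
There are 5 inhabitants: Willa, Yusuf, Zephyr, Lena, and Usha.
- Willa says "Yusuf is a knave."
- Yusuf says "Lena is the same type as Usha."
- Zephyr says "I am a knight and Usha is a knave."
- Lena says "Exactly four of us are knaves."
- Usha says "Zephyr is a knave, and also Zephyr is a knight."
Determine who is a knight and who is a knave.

Willa is a knave, Yusuf is a knight, Zephyr is a knight, Lena is a knave, and Usha is a knave.

Suppose Willa is a knight. Then Willa's statement "Yusuf is a knave" would have to be true. Checking the 16 ways to assign the others, none is consistent with every speaker.
(For instance, with Yusuf=knight, Zephyr=knight, Lena=knave, Usha=knave, Willa's claim "Yusuf is a knave" comes out false where it would need to be true.)
So Willa must be a knave, making "Yusuf is a knave" false. Taking Willa=knave, Yusuf=knight, Zephyr=knight, Lena=knave, Usha=knave, each remaining statement checks out:
  Yusuf (knight): "Lena is the same type as Usha" — true. ✓
  Zephyr (knight): "I am a knight and Usha is a knave" — true. ✓
  Lena (knave): "exactly four of us are knaves" — false. ✓
  Usha (knave): "Zephyr is a knave, and also Zephyr is a knight" — false. ✓
This is the unique consistent assignment.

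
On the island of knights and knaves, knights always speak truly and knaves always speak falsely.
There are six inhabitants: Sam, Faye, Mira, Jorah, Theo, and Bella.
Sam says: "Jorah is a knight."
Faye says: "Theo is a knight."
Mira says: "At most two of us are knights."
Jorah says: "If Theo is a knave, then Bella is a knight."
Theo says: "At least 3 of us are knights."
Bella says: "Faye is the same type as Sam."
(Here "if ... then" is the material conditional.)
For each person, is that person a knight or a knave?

Sam is a knight, Faye is a knight, Mira is a knave, Jorah is a knight, Theo is a knight, and Bella is a knight.

Sam is a knight, and the claim "Jorah is a knight" is indeed True.
Faye is a knight, and the claim "Theo is a knight" is indeed True.
Mira is a knave, so "at most two of us are knights" must be false — and it is.
Jorah is a knight, and the claim "if Theo is a knave, then Bella is a knight" is indeed True.
Theo (knight): "at least 3 of us are knights" — True. ✓
Bella (knight): "Faye is the same type as Sam" — True. ✓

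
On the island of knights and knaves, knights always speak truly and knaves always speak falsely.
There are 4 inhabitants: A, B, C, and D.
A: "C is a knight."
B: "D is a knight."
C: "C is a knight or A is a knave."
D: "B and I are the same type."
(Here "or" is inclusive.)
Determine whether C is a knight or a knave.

Consistent assignments: {A=knight, B=knight, C=knight, D=knight}
In every consistent assignment, C is a knight.

C is a knight.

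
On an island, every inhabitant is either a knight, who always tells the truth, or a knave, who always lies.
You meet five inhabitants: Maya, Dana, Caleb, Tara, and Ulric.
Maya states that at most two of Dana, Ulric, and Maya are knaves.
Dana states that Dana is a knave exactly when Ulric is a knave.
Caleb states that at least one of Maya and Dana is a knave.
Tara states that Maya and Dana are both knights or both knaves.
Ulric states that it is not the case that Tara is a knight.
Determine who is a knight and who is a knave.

Maya is a knight, Dana is a knave, Caleb is a knight, Tara is a knave, and Ulric is a knight.

Maya is a knight, and the claim "at most two of Dana, Ulric, and Maya are knaves" is indeed True.
As a knave, Dana's statement "Dana is a knave exactly when Ulric is a knave" should be False; it is.
Caleb is a knight, and the claim "at least one of Maya and Dana is a knave" is indeed True.
Tara is a knave; "Maya and Dana are both knights or both knaves" is False, as required.
Ulric is a knight, and the claim "it is not the case that Tara is a knight" is indeed True.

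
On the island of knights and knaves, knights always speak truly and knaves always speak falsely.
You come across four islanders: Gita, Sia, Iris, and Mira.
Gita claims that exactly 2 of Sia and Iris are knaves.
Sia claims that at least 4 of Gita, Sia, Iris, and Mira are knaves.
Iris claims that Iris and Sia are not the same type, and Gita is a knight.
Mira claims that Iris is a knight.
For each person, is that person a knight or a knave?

Knights: Gita. Knaves: Sia, Iris, and Mira.

Gita is a knight, and the claim "exactly 2 of Sia and Iris are knaves" is indeed true.
Sia (knave): "at least 4 of Gita, Sia, Iris, and Mira are knaves" — false. ✓
Since Iris is a knave, "Iris and Sia are not the same type, and Gita is a knight" needs to be false, which holds.
Mira is a knave, and the claim "Iris is a knight" is indeed false.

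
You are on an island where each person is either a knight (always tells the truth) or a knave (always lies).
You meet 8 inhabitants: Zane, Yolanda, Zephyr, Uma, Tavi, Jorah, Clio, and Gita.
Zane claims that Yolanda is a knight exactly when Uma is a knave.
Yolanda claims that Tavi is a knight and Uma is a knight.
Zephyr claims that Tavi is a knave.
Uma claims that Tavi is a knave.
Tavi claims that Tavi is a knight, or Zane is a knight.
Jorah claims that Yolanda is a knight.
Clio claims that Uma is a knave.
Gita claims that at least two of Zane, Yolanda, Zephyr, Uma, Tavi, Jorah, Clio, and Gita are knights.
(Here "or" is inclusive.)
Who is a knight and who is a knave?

Zane is a knave, Yolanda is a knave, Zephyr is a knave, Uma is a knave, Tavi is a knight, Jorah is a knave, Clio is a knight, and Gita is a knight.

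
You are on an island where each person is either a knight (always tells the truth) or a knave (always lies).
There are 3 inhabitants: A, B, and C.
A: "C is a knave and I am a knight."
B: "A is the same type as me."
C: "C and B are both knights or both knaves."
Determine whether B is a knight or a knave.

B is a knight.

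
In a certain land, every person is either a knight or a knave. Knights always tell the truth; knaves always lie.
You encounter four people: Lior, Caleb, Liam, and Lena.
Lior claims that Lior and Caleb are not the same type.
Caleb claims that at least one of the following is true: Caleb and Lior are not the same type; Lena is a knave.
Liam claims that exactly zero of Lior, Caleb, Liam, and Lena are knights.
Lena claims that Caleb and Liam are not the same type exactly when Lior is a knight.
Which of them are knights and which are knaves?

Knights: Lena. Knaves: Lior, Caleb, and Liam.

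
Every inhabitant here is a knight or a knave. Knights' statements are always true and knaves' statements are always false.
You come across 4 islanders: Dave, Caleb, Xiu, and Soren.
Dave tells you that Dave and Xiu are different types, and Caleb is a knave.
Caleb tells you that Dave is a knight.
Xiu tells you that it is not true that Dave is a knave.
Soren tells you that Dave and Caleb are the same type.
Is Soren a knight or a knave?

Soren is a knight.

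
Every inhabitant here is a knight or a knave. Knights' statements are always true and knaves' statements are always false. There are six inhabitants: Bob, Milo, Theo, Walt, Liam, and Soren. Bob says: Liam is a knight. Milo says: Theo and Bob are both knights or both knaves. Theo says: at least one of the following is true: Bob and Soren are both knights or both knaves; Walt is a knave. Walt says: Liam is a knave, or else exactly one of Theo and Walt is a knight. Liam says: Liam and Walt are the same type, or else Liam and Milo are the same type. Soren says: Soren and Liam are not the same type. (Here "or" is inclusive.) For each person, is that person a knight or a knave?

As a knave, Bob's statement "Liam is a knight" should be False; it is.
As a knight, Milo's statement "Theo and Bob are both knights or both knaves" should be True; it is.
Theo is a knave, and the claim "at least one of the following is true: Bob and Soren are both knights or both knaves; Walt is a knave" is indeed False.
As a knight, Walt's statement "Liam is a knave, or else exactly one of Theo and Walt is a knight" should be True; it is.
Liam is a knave, and the claim "Liam and Walt are the same type, or else Liam and Milo are the same type" is indeed False.
Soren (knight): "Soren and Liam are not the same type" — True. ✓

Bob is a knave, Milo is a knight, Theo is a knave, Walt is a knight, Liam is a knave, and Soren is a knight.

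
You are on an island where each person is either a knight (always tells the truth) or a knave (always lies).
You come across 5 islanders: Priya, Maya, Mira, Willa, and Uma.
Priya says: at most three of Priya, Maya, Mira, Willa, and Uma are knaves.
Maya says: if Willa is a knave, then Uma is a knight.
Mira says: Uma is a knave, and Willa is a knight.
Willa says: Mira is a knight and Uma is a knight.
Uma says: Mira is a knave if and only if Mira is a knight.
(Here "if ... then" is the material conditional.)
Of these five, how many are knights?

0

The unique consistent assignment is Priya=knave, Maya=knave, Mira=knave, Willa=knave, Uma=knave.
That has 0 knights.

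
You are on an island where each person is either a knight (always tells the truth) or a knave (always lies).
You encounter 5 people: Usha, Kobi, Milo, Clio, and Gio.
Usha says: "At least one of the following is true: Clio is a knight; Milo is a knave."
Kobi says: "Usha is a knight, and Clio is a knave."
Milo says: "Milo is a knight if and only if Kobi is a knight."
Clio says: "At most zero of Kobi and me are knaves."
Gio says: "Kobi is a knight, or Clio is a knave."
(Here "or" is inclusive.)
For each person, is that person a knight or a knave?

Knights: Usha, Kobi, and Gio. Knaves: Milo and Clio.

Since Usha is a knight, "at least one of the following is true: Clio is a knight; Milo is a knave" needs to be true, which holds.
As a knight, Kobi's statement "Usha is a knight, and Clio is a knave" should be true; it is.
As a knave, Milo's statement "Milo is a knight if and only if Kobi is a knight" should be false; it is.
Since Clio is a knave, "at most zero of Kobi and me are knaves" needs to be false, which holds.
Since Gio is a knight, "Kobi is a knight, or Clio is a knave" needs to be true, which holds.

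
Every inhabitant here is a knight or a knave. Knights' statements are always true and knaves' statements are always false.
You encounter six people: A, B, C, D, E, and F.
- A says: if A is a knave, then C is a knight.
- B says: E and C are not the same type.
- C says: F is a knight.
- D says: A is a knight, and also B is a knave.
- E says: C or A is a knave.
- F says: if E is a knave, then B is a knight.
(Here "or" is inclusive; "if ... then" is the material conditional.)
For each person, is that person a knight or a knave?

A is a knight, B is a knight, C is a knight, D is a knave, E is a knave, and F is a knight.

A is a knight, so "if A is a knave, then C is a knight" must be true — and it is.
B is a knight, and the claim "E and C are not the same type" is indeed true.
Since C is a knight, "F is a knight" needs to be true, which holds.
D (knave): "A is a knight, and also B is a knave" — false. ✓
Since E is a knave, "C or A is a knave" needs to be false, which holds.
F is a knight; "if E is a knave, then B is a knight" is true, as required.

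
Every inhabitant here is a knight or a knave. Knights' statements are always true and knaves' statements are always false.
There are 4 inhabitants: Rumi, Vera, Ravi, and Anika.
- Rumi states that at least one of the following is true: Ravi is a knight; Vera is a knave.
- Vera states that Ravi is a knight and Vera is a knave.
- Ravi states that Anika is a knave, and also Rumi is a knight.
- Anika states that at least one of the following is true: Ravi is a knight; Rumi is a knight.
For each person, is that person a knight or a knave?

Rumi is a knight, Vera is a knave, Ravi is a knave, and Anika is a knight.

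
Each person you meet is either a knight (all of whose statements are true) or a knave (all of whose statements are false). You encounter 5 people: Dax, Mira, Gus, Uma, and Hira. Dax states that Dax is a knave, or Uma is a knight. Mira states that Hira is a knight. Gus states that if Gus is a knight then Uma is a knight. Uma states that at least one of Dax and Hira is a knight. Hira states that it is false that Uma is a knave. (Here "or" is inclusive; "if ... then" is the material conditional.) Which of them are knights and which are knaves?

Dax is a knight, Mira is a knight, Gus is a knight, Uma is a knight, and Hira is a knight.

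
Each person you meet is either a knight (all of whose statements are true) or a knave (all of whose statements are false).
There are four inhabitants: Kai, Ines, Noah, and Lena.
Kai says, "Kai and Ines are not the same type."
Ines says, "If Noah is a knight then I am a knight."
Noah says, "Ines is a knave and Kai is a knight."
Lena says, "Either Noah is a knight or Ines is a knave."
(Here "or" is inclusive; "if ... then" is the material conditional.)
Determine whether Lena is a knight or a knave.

Lena is a knight.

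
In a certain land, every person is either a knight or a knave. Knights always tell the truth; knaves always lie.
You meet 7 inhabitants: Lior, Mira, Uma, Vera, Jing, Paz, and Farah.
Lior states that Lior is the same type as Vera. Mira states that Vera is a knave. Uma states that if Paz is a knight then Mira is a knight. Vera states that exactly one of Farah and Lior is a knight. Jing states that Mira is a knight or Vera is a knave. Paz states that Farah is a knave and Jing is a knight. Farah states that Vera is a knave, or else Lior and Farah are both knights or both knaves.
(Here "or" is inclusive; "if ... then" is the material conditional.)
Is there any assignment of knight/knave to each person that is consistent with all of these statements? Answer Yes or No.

Yes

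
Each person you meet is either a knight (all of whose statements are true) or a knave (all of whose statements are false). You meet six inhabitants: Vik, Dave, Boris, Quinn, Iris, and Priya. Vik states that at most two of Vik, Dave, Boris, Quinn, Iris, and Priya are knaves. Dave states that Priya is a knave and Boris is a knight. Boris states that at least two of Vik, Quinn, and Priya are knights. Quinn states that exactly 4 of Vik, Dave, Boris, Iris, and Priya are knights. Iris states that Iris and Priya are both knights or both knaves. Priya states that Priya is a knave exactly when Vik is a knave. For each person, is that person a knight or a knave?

Vik is a knight, Dave is a knave, Boris is a knight, Quinn is a knight, Iris is a knight, and Priya is a knight.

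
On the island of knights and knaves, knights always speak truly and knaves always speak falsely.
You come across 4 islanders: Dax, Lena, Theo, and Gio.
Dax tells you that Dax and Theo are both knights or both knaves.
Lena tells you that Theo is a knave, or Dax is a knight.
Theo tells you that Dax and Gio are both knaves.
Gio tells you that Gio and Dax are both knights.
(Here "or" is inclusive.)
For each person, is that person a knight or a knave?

Dax is a knave, and the claim "Dax and Theo are both knights or both knaves" is indeed false.
Lena is a knave, so "Theo is a knave, or Dax is a knight" must be false — and it is.
Theo is a knight, so "Dax and Gio are both knaves" must be True — and it is.
Gio is a knave, and the claim "Gio and Dax are both knights" is indeed false.

Knights: Theo. Knaves: Dax, Lena, and Gio.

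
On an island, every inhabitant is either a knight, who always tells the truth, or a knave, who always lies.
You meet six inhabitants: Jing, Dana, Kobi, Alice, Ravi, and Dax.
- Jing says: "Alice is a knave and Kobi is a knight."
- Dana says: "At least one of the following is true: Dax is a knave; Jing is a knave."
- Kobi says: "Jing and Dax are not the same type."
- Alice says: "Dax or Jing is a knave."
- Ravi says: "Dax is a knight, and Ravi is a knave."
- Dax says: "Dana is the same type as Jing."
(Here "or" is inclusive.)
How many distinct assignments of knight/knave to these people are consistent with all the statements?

1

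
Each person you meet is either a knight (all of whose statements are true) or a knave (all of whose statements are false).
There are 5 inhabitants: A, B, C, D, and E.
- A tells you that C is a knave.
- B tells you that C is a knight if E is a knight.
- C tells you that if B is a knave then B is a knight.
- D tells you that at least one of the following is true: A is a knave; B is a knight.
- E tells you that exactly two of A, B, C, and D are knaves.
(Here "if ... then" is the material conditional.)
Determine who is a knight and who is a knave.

A (knave): "C is a knave" — False. ✓
B is a knight, so "C is a knight if E is a knight" must be true — and it is.
C (knight): "if B is a knave then B is a knight" — true. ✓
D is a knight; "at least one of the following is true: A is a knave; B is a knight" is true, as required.
E is a knave, and the claim "exactly two of A, B, C, and D are knaves" is indeed False.

A is a knave, B is a knight, C is a knight, D is a knight, and E is a knave.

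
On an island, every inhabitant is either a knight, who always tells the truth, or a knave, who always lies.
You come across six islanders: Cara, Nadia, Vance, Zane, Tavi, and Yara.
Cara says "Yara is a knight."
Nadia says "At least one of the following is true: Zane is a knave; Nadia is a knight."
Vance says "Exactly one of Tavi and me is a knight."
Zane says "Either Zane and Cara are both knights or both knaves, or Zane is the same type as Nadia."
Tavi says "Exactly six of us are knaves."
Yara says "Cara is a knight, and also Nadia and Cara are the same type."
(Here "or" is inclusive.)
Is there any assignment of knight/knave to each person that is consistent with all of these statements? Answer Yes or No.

One consistent assignment: Cara=knight, Nadia=knight, Vance=knight, Zane=knight, Tavi=knave, Yara=knight.

Yes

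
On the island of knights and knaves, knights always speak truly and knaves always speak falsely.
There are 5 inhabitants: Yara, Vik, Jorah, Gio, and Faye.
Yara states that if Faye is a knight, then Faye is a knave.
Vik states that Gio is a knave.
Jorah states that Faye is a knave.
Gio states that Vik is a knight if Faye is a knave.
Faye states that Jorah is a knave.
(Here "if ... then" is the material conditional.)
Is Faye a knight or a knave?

Faye is a knight.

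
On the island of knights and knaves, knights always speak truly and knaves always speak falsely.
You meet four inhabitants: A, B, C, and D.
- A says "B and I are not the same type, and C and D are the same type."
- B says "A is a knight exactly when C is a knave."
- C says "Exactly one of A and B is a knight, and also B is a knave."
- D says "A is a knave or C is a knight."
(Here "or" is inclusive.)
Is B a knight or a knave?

B is a knave.

Consistent assignments: {A=knight, B=knave, C=knight, D=knight}; {A=knave, B=knave, C=knave, D=knight}
In every consistent assignment, B is a knave.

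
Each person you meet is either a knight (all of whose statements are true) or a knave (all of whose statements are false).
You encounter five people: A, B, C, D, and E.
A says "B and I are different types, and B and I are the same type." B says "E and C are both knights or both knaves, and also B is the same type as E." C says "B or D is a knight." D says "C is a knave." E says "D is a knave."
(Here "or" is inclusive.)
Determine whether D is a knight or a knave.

D is a knave.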